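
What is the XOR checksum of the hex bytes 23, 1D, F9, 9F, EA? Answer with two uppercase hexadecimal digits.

XOR the bytes together:
  start with 0x23
  0x23 ⊕ 0x1D = 0x3E
  0x3E ⊕ 0xF9 = 0xC7
  0xC7 ⊕ 0x9F = 0x58
  0x58 ⊕ 0xEA = 0xB2

B2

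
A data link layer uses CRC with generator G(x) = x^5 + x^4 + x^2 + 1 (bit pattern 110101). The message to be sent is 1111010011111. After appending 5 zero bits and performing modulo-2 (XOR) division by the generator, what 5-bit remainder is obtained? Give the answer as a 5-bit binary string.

Append 5 zeros: 111101001111100000. Divide by 110101 (XOR where the leading bit is 1):
  pos 0: 111101 XOR 110101 = 001000
  pos 2: 100000 XOR 110101 = 010101
  pos 3: 101011 XOR 110101 = 011110
  pos 4: 111101 XOR 110101 = 001000
  pos 6: 100011 XOR 110101 = 010110
  pos 7: 101101 XOR 110101 = 011000
  pos 8: 110000 XOR 110101 = 000101
  pos 11: 101000 XOR 110101 = 011101
  pos 12: 111010 XOR 110101 = 001111
Remainder (last 5 bits) = 01111. This is the CRC / FCS.

01111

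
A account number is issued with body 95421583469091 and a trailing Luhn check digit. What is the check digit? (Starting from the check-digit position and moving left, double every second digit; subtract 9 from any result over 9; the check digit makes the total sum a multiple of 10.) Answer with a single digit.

Partial digits right→left: 1 9 0 9 6 4 3 8 5 1 2 4 5 9
Double every second digit counting from the check-digit position (so the 1st, 3rd, 5th, ... of the partial from the right).
  doubled (with −9 where >9): 2 0 3 6 1 4 1 → sum 17
  kept as-is: 9 9 4 8 1 4 9 → sum 44
Total = 17 + 44 = 61.
Check digit = (10 − (61 mod 10)) mod 10 = 9.

9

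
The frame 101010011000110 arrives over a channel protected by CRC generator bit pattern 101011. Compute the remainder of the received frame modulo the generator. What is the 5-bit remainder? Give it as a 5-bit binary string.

Modulo-2 division of 101010011000110 by 101011:
  pos 0: 101010 XOR 101011 = 000001
  pos 5: 101100 XOR 101011 = 000111
  pos 8: 111011 XOR 101011 = 010000
  pos 9: 100000 XOR 101011 = 001011
Remainder = 01011 (nonzero — an error is detected).

01011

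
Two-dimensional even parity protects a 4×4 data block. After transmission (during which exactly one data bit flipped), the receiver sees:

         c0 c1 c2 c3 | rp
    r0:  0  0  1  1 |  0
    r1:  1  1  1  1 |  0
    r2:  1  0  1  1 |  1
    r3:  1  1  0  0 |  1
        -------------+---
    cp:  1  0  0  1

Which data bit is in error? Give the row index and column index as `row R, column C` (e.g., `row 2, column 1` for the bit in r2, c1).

row 3, column 2

Recompute each row's even parity and compare to rp:
  r0: data parity 0, sent rp 0 → ok
  r1: data parity 0, sent rp 0 → ok
  r2: data parity 1, sent rp 1 → ok
  r3: data parity 0, sent rp 1 → mismatch
Recompute each column's even parity and compare to cp:
  c0: data parity 1, sent cp 1 → ok
  c1: data parity 0, sent cp 0 → ok
  c2: data parity 1, sent cp 0 → mismatch
  c3: data parity 1, sent cp 1 → ok
Exactly one row (r3) and one column (c2) fail → the flipped bit is at their intersection.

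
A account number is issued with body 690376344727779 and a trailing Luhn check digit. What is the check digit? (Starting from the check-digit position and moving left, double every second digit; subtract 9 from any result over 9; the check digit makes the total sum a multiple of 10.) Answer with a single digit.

Partial digits right→left: 9 7 7 7 2 7 4 4 3 6 7 3 0 9 6
Double every second digit counting from the check-digit position (so the 1st, 3rd, 5th, ... of the partial from the right).
  doubled (with −9 where >9): 9 5 4 8 6 5 0 3 → sum 40
  kept as-is: 7 7 7 4 6 3 9 → sum 43
Total = 40 + 43 = 83.
Check digit = (10 − (83 mod 10)) mod 10 = 7.

7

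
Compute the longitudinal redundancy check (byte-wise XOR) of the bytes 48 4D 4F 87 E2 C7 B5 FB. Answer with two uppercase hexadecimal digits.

XOR the bytes together:
  start with 0x48
  0x48 ⊕ 0x4D = 0x05
  0x05 ⊕ 0x4F = 0x4A
  0x4A ⊕ 0x87 = 0xCD
  0xCD ⊕ 0xE2 = 0x2F
  0x2F ⊕ 0xC7 = 0xE8
  0xE8 ⊕ 0xB5 = 0x5D
  0x5D ⊕ 0xFB = 0xA6

A6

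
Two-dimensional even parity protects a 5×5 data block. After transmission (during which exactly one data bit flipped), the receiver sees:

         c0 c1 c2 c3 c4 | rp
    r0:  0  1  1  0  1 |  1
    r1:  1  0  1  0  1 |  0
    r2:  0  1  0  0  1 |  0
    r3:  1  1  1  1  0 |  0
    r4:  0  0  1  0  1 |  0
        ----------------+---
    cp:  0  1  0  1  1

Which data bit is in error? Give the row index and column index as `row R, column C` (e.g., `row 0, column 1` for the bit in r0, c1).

Recompute each row's even parity and compare to rp:
  r0: data parity 1, sent rp 1 → ok
  r1: data parity 1, sent rp 0 → mismatch
  r2: data parity 0, sent rp 0 → ok
  r3: data parity 0, sent rp 0 → ok
  r4: data parity 0, sent rp 0 → ok
Recompute each column's even parity and compare to cp:
  c0: data parity 0, sent cp 0 → ok
  c1: data parity 1, sent cp 1 → ok
  c2: data parity 0, sent cp 0 → ok
  c3: data parity 1, sent cp 1 → ok
  c4: data parity 0, sent cp 1 → mismatch
Exactly one row (r1) and one column (c4) fail → the flipped bit is at their intersection.

row 1, column 4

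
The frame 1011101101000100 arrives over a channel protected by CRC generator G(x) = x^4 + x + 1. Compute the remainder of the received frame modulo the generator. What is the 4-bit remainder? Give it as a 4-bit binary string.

1010

Modulo-2 division of 1011101101000100 by 10011:
  pos 0: 10111 XOR 10011 = 00100
  pos 2: 10001 XOR 10011 = 00010
  pos 5: 10101 XOR 10011 = 00110
  pos 7: 11000 XOR 10011 = 01011
  pos 8: 10110 XOR 10011 = 00101
  pos 10: 10110 XOR 10011 = 00101
Remainder = 1010 (nonzero — an error is detected).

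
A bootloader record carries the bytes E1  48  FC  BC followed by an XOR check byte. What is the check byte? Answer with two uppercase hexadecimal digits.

XOR the bytes together:
  start with 0xE1
  0xE1 ⊕ 0x48 = 0xA9
  0xA9 ⊕ 0xFC = 0x55
  0x55 ⊕ 0xBC = 0xE9

E9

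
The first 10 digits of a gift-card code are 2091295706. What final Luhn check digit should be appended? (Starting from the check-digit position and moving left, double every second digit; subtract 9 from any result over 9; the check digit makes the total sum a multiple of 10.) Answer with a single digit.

Partial digits right→left: 6 0 7 5 9 2 1 9 0 2
Double every second digit counting from the check-digit position (so the 1st, 3rd, 5th, ... of the partial from the right).
  doubled (with −9 where >9): 3 5 9 2 0 → sum 19
  kept as-is: 0 5 2 9 2 → sum 18
Total = 19 + 18 = 37.
Check digit = (10 − (37 mod 10)) mod 10 = 3.

3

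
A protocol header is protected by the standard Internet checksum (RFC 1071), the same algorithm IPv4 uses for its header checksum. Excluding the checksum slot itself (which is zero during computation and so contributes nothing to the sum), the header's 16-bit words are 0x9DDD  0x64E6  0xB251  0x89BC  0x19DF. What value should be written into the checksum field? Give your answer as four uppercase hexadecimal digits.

One's-complement addition (fold any carry out of bit 15 back into bit 0):
  0x9DDD + 0x64E6 = 0x102C3 → wrap carry → 0x02C4
  0x02C4 + 0xB251 = 0x0B515
  0xB515 + 0x89BC = 0x13ED1 → wrap carry → 0x3ED2
  0x3ED2 + 0x19DF = 0x058B1
One's-complement sum = 0x58B1.
Checksum = ~0x58B1 & 0xFFFF = 0xA74E.

A74E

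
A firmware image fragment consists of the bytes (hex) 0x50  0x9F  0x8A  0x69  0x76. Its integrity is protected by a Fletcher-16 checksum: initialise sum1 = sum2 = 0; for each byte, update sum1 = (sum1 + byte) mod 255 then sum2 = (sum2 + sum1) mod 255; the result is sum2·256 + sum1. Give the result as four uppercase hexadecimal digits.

Running sums (mod 255):
  after byte 0 (0x50): sum1=80, sum2=80
  after byte 1 (0x9F): sum1=239, sum2=64
  after byte 2 (0x8A): sum1=122, sum2=186
  after byte 3 (0x69): sum1=227, sum2=158
  after byte 4 (0x76): sum1=90, sum2=248
Checksum = sum2·256 + sum1 = 248·256 + 90 = 63578 = 0xF85A.

F85A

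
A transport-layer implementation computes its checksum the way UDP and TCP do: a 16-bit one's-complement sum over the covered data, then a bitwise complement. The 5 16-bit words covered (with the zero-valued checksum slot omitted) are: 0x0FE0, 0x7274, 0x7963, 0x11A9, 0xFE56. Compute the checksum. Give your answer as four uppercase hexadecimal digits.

F447

One's-complement addition (fold any carry out of bit 15 back into bit 0):
  0x0FE0 + 0x7274 = 0x08254
  0x8254 + 0x7963 = 0x0FBB7
  0xFBB7 + 0x11A9 = 0x10D60 → wrap carry → 0x0D61
  0x0D61 + 0xFE56 = 0x10BB7 → wrap carry → 0x0BB8
One's-complement sum = 0x0BB8.
Checksum = ~0x0BB8 & 0xFFFF = 0xF447.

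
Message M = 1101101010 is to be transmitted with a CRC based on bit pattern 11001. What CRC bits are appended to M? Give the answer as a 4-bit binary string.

Append 4 zeros: 11011010100000. Divide by 11001 (XOR where the leading bit is 1):
  pos 0: 11011 XOR 11001 = 00010
  pos 3: 10010 XOR 11001 = 01011
  pos 4: 10111 XOR 11001 = 01110
  pos 5: 11100 XOR 11001 = 00101
  pos 7: 10100 XOR 11001 = 01101
  pos 8: 11010 XOR 11001 = 00011
Remainder (last 4 bits) = 0110. This is the CRC / FCS.

0110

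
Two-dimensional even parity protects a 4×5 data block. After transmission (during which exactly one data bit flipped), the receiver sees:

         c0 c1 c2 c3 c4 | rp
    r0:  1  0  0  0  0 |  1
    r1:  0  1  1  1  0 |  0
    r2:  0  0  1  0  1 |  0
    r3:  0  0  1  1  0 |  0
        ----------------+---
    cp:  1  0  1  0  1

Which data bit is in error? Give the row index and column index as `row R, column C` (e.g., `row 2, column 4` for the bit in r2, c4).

row 1, column 1

Recompute each row's even parity and compare to rp:
  r0: data parity 1, sent rp 1 → ok
  r1: data parity 1, sent rp 0 → mismatch
  r2: data parity 0, sent rp 0 → ok
  r3: data parity 0, sent rp 0 → ok
Recompute each column's even parity and compare to cp:
  c0: data parity 1, sent cp 1 → ok
  c1: data parity 1, sent cp 0 → mismatch
  c2: data parity 1, sent cp 1 → ok
  c3: data parity 0, sent cp 0 → ok
  c4: data parity 1, sent cp 1 → ok
Exactly one row (r1) and one column (c1) fail → the flipped bit is at their intersection.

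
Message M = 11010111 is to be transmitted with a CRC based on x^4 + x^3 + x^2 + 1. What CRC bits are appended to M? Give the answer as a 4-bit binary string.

0011

Append 4 zeros: 110101110000. Divide by 11101 (XOR where the leading bit is 1):
  pos 0: 11010 XOR 11101 = 00111
  pos 2: 11111 XOR 11101 = 00010
  pos 5: 10100 XOR 11101 = 01001
  pos 6: 10010 XOR 11101 = 01111
  pos 7: 11110 XOR 11101 = 00011
Remainder (last 4 bits) = 0011. This is the CRC / FCS.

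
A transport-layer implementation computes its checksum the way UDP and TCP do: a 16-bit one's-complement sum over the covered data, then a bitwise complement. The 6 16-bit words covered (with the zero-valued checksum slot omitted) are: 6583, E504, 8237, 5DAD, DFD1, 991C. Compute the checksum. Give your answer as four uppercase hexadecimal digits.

5CA4

One's-complement addition (fold any carry out of bit 15 back into bit 0):
  0x6583 + 0xE504 = 0x14A87 → wrap carry → 0x4A88
  0x4A88 + 0x8237 = 0x0CCBF
  0xCCBF + 0x5DAD = 0x12A6C → wrap carry → 0x2A6D
  0x2A6D + 0xDFD1 = 0x10A3E → wrap carry → 0x0A3F
  0x0A3F + 0x991C = 0x0A35B
One's-complement sum = 0xA35B.
Checksum = ~0xA35B & 0xFFFF = 0x5CA4.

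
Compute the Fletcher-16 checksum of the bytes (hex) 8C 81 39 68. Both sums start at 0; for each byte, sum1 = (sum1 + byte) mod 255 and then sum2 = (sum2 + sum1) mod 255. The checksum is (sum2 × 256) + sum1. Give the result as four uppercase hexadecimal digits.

91AF

Running sums (mod 255):
  after byte 0 (8C): sum1=140, sum2=140
  after byte 1 (81): sum1=14, sum2=154
  after byte 2 (39): sum1=71, sum2=225
  after byte 3 (68): sum1=175, sum2=145
Checksum = sum2·256 + sum1 = 145·256 + 175 = 37295 = 0x91AF.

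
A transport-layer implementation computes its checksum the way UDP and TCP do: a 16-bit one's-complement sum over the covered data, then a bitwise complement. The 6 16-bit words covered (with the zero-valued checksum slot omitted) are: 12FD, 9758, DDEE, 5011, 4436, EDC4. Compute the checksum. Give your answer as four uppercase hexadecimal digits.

F5AE

One's-complement addition (fold any carry out of bit 15 back into bit 0):
  0x12FD + 0x9758 = 0x0AA55
  0xAA55 + 0xDDEE = 0x18843 → wrap carry → 0x8844
  0x8844 + 0x5011 = 0x0D855
  0xD855 + 0x4436 = 0x11C8B → wrap carry → 0x1C8C
  0x1C8C + 0xEDC4 = 0x10A50 → wrap carry → 0x0A51
One's-complement sum = 0x0A51.
Checksum = ~0x0A51 & 0xFFFF = 0xF5AE.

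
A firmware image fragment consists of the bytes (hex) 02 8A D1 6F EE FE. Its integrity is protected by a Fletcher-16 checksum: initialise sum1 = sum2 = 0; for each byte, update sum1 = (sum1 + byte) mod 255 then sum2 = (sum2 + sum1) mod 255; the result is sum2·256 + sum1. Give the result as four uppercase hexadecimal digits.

Running sums (mod 255):
  after byte 0 (02): sum1=2, sum2=2
  after byte 1 (8A): sum1=140, sum2=142
  after byte 2 (D1): sum1=94, sum2=236
  after byte 3 (6F): sum1=205, sum2=186
  after byte 4 (EE): sum1=188, sum2=119
  after byte 5 (FE): sum1=187, sum2=51
Checksum = sum2·256 + sum1 = 51·256 + 187 = 13243 = 0x33BB.

33BB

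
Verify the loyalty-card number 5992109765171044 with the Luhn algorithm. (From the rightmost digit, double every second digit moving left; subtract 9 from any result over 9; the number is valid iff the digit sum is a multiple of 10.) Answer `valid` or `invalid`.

valid

From the right, keep odd positions and double even positions (subtract 9 from any doubled value over 9):
  doubled (positions 2,4,...): 8 2 2 3 9 2 9 1 → sum 36
  kept (positions 1,3,...): 4 0 7 5 7 0 2 9 → sum 34
Total = 70.
70 mod 10 = 0, so the number is valid.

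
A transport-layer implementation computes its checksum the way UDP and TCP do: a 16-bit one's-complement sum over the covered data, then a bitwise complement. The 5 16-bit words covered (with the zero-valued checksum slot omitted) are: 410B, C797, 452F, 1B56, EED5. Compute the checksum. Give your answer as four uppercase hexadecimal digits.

One's-complement addition (fold any carry out of bit 15 back into bit 0):
  0x410B + 0xC797 = 0x108A2 → wrap carry → 0x08A3
  0x08A3 + 0x452F = 0x04DD2
  0x4DD2 + 0x1B56 = 0x06928
  0x6928 + 0xEED5 = 0x157FD → wrap carry → 0x57FE
One's-complement sum = 0x57FE.
Checksum = ~0x57FE & 0xFFFF = 0xA801.

A801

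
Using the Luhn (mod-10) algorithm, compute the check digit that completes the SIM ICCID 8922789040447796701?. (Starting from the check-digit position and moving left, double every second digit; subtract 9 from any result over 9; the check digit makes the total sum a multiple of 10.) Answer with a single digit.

Partial digits right→left: 1 0 7 6 9 7 7 4 4 0 4 0 9 8 7 2 2 9 8
Double every second digit counting from the check-digit position (so the 1st, 3rd, 5th, ... of the partial from the right).
  doubled (with −9 where >9): 2 5 9 5 8 8 9 5 4 7 → sum 62
  kept as-is: 0 6 7 4 0 0 8 2 9 → sum 36
Total = 62 + 36 = 98.
Check digit = (10 − (98 mod 10)) mod 10 = 2.

2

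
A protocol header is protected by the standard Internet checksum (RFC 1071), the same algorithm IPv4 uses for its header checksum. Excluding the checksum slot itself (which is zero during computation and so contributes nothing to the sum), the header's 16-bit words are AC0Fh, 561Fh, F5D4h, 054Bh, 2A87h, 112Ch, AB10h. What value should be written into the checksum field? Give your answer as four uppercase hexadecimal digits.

1BED

One's-complement addition (fold any carry out of bit 15 back into bit 0):
  0xAC0F + 0x561F = 0x1022E → wrap carry → 0x022F
  0x022F + 0xF5D4 = 0x0F803
  0xF803 + 0x054B = 0x0FD4E
  0xFD4E + 0x2A87 = 0x127D5 → wrap carry → 0x27D6
  0x27D6 + 0x112C = 0x03902
  0x3902 + 0xAB10 = 0x0E412
One's-complement sum = 0xE412.
Checksum = ~0xE412 & 0xFFFF = 0x1BED.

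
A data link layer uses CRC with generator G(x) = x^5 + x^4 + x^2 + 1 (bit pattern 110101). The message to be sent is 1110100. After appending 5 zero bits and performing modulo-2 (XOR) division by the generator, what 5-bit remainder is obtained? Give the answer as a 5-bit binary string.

11011

Append 5 zeros: 111010000000. Divide by 110101 (XOR where the leading bit is 1):
  pos 0: 111010 XOR 110101 = 001111
  pos 2: 111100 XOR 110101 = 001001
  pos 4: 100100 XOR 110101 = 010001
  pos 5: 100010 XOR 110101 = 010111
  pos 6: 101110 XOR 110101 = 011011
Remainder (last 5 bits) = 11011. This is the CRC / FCS.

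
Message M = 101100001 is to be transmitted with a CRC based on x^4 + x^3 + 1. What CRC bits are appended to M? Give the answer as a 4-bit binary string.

Append 4 zeros: 1011000010000. Divide by 11001 (XOR where the leading bit is 1):
  pos 0: 10110 XOR 11001 = 01111
  pos 1: 11110 XOR 11001 = 00111
  pos 3: 11100 XOR 11001 = 00101
  pos 5: 10110 XOR 11001 = 01111
  pos 6: 11110 XOR 11001 = 00111
  pos 8: 11100 XOR 11001 = 00101
Remainder (last 4 bits) = 0101. This is the CRC / FCS.

0101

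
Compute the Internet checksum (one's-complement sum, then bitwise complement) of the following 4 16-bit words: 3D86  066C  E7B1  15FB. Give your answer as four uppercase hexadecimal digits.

BE60

One's-complement addition (fold any carry out of bit 15 back into bit 0):
  0x3D86 + 0x066C = 0x043F2
  0x43F2 + 0xE7B1 = 0x12BA3 → wrap carry → 0x2BA4
  0x2BA4 + 0x15FB = 0x0419F
One's-complement sum = 0x419F.
Checksum = ~0x419F & 0xFFFF = 0xBE60.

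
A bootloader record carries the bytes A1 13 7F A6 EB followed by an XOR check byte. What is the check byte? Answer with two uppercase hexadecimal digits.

80

XOR the bytes together:
  start with 0xA1
  0xA1 ⊕ 0x13 = 0xB2
  0xB2 ⊕ 0x7F = 0xCD
  0xCD ⊕ 0xA6 = 0x6B
  0x6B ⊕ 0xEB = 0x80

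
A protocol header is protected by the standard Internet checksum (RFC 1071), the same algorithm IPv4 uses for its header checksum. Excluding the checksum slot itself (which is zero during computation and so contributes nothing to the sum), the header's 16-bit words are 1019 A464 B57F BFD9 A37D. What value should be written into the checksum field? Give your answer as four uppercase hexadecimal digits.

One's-complement addition (fold any carry out of bit 15 back into bit 0):
  0x1019 + 0xA464 = 0x0B47D
  0xB47D + 0xB57F = 0x169FC → wrap carry → 0x69FD
  0x69FD + 0xBFD9 = 0x129D6 → wrap carry → 0x29D7
  0x29D7 + 0xA37D = 0x0CD54
One's-complement sum = 0xCD54.
Checksum = ~0xCD54 & 0xFFFF = 0x32AB.

32AB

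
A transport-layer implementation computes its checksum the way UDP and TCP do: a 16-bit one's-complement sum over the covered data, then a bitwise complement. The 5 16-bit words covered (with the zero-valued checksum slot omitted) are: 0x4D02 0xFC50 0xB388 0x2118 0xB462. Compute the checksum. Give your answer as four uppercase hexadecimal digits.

One's-complement addition (fold any carry out of bit 15 back into bit 0):
  0x4D02 + 0xFC50 = 0x14952 → wrap carry → 0x4953
  0x4953 + 0xB388 = 0x0FCDB
  0xFCDB + 0x2118 = 0x11DF3 → wrap carry → 0x1DF4
  0x1DF4 + 0xB462 = 0x0D256
One's-complement sum = 0xD256.
Checksum = ~0xD256 & 0xFFFF = 0x2DA9.

2DA9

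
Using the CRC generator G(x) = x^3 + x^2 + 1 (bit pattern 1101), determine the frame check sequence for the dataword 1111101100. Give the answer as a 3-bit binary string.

Append 3 zeros: 1111101100000. Divide by 1101 (XOR where the leading bit is 1):
  pos 0: 1111 XOR 1101 = 0010
  pos 2: 1010 XOR 1101 = 0111
  pos 3: 1111 XOR 1101 = 0010
  pos 5: 1010 XOR 1101 = 0111
  pos 6: 1110 XOR 1101 = 0011
  pos 8: 1100 XOR 1101 = 0001
Remainder (last 3 bits) = 010. This is the CRC / FCS.

010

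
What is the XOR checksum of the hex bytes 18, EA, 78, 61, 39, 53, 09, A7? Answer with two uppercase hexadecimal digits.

XOR the bytes together:
  start with 0x18
  0x18 ⊕ 0xEA = 0xF2
  0xF2 ⊕ 0x78 = 0x8A
  0x8A ⊕ 0x61 = 0xEB
  0xEB ⊕ 0x39 = 0xD2
  0xD2 ⊕ 0x53 = 0x81
  0x81 ⊕ 0x09 = 0x88
  0x88 ⊕ 0xA7 = 0x2F

2F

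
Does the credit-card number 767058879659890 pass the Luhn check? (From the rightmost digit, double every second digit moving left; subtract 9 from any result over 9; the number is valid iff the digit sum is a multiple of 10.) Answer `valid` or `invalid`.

From the right, keep odd positions and double even positions (subtract 9 from any doubled value over 9):
  doubled (positions 2,4,...): 9 9 3 5 7 0 3 → sum 36
  kept (positions 1,3,...): 0 8 5 9 8 5 7 7 → sum 49
Total = 85.
85 mod 10 = 5, so the number is invalid.

invalid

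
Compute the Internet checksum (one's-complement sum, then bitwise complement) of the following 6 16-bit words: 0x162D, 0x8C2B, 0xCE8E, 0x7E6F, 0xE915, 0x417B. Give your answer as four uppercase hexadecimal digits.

One's-complement addition (fold any carry out of bit 15 back into bit 0):
  0x162D + 0x8C2B = 0x0A258
  0xA258 + 0xCE8E = 0x170E6 → wrap carry → 0x70E7
  0x70E7 + 0x7E6F = 0x0EF56
  0xEF56 + 0xE915 = 0x1D86B → wrap carry → 0xD86C
  0xD86C + 0x417B = 0x119E7 → wrap carry → 0x19E8
One's-complement sum = 0x19E8.
Checksum = ~0x19E8 & 0xFFFF = 0xE617.

E617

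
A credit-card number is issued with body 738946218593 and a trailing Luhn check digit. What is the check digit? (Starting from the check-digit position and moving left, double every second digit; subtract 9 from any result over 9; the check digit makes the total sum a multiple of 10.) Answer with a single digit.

5

Partial digits right→left: 3 9 5 8 1 2 6 4 9 8 3 7
Double every second digit counting from the check-digit position (so the 1st, 3rd, 5th, ... of the partial from the right).
  doubled (with −9 where >9): 6 1 2 3 9 6 → sum 27
  kept as-is: 9 8 2 4 8 7 → sum 38
Total = 27 + 38 = 65.
Check digit = (10 − (65 mod 10)) mod 10 = 5.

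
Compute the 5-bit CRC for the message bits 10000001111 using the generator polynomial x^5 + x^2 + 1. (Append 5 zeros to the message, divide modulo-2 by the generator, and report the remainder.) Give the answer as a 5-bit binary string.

Append 5 zeros: 1000000111100000. Divide by 100101 (XOR where the leading bit is 1):
  pos 0: 100000 XOR 100101 = 000101
  pos 3: 101011 XOR 100101 = 001110
  pos 5: 111011 XOR 100101 = 011110
  pos 6: 111100 XOR 100101 = 011001
  pos 7: 110010 XOR 100101 = 010111
  pos 8: 101110 XOR 100101 = 001011
  pos 10: 101100 XOR 100101 = 001001
Remainder (last 5 bits) = 01001. This is the CRC / FCS.

01001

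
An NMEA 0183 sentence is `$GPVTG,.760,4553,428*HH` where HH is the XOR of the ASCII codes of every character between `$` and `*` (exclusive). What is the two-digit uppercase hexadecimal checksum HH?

XOR the ASCII codes of the payload characters:
  'G' = 0x47 → acc = 0x47
  'P' = 0x50 → acc = 0x17
  'V' = 0x56 → acc = 0x41
  'T' = 0x54 → acc = 0x15
  'G' = 0x47 → acc = 0x52
  ',' = 0x2C → acc = 0x7E
  '.' = 0x2E → acc = 0x50
  '7' = 0x37 → acc = 0x67
  '6' = 0x36 → acc = 0x51
  '0' = 0x30 → acc = 0x61
  ',' = 0x2C → acc = 0x4D
  '4' = 0x34 → acc = 0x79
  '5' = 0x35 → acc = 0x4C
  '5' = 0x35 → acc = 0x79
  '3' = 0x33 → acc = 0x4A
  ',' = 0x2C → acc = 0x66
  '4' = 0x34 → acc = 0x52
  '2' = 0x32 → acc = 0x60
  '8' = 0x38 → acc = 0x58
Checksum = 0x58.

58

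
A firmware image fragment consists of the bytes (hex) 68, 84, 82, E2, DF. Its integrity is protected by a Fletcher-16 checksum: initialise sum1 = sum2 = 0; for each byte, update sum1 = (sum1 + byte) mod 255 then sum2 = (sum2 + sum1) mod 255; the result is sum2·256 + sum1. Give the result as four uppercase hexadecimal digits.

Running sums (mod 255):
  after byte 0 (68): sum1=104, sum2=104
  after byte 1 (84): sum1=236, sum2=85
  after byte 2 (82): sum1=111, sum2=196
  after byte 3 (E2): sum1=82, sum2=23
  after byte 4 (DF): sum1=50, sum2=73
Checksum = sum2·256 + sum1 = 73·256 + 50 = 18738 = 0x4932.

4932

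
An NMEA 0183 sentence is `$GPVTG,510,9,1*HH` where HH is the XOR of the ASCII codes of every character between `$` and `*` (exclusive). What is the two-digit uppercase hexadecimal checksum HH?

XOR the ASCII codes of the payload characters:
  'G' = 0x47 → acc = 0x47
  'P' = 0x50 → acc = 0x17
  'V' = 0x56 → acc = 0x41
  'T' = 0x54 → acc = 0x15
  'G' = 0x47 → acc = 0x52
  ',' = 0x2C → acc = 0x7E
  '5' = 0x35 → acc = 0x4B
  '1' = 0x31 → acc = 0x7A
  '0' = 0x30 → acc = 0x4A
  ',' = 0x2C → acc = 0x66
  '9' = 0x39 → acc = 0x5F
  ',' = 0x2C → acc = 0x73
  '1' = 0x31 → acc = 0x42
Checksum = 0x42.

42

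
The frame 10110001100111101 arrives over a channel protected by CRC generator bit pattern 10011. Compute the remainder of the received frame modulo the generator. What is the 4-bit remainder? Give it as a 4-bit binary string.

Modulo-2 division of 10110001100111101 by 10011:
  pos 0: 10110 XOR 10011 = 00101
  pos 2: 10100 XOR 10011 = 00111
  pos 4: 11111 XOR 10011 = 01100
  pos 5: 11000 XOR 10011 = 01011
  pos 6: 10110 XOR 10011 = 00101
  pos 8: 10111 XOR 10011 = 00100
  pos 10: 10011 XOR 10011 = 00000
Remainder = 0001 (nonzero — an error is detected).

0001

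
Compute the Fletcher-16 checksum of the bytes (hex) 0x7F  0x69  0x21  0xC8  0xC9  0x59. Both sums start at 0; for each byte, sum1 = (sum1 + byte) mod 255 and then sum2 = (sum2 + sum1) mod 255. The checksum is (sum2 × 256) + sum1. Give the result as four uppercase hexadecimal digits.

D7F5

Running sums (mod 255):
  after byte 0 (0x7F): sum1=127, sum2=127
  after byte 1 (0x69): sum1=232, sum2=104
  after byte 2 (0x21): sum1=10, sum2=114
  after byte 3 (0xC8): sum1=210, sum2=69
  after byte 4 (0xC9): sum1=156, sum2=225
  after byte 5 (0x59): sum1=245, sum2=215
Checksum = sum2·256 + sum1 = 215·256 + 245 = 55285 = 0xD7F5.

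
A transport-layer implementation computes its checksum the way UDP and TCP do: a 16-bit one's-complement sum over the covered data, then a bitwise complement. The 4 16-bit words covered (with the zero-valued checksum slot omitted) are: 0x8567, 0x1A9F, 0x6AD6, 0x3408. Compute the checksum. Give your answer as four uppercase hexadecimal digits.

One's-complement addition (fold any carry out of bit 15 back into bit 0):
  0x8567 + 0x1A9F = 0x0A006
  0xA006 + 0x6AD6 = 0x10ADC → wrap carry → 0x0ADD
  0x0ADD + 0x3408 = 0x03EE5
One's-complement sum = 0x3EE5.
Checksum = ~0x3EE5 & 0xFFFF = 0xC11A.

C11A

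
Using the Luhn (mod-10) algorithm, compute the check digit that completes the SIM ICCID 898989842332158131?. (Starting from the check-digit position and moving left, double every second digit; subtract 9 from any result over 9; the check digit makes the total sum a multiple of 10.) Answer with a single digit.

1

Partial digits right→left: 1 3 1 8 5 1 2 3 3 2 4 8 9 8 9 8 9 8
Double every second digit counting from the check-digit position (so the 1st, 3rd, 5th, ... of the partial from the right).
  doubled (with −9 where >9): 2 2 1 4 6 8 9 9 9 → sum 50
  kept as-is: 3 8 1 3 2 8 8 8 8 → sum 49
Total = 50 + 49 = 99.
Check digit = (10 − (99 mod 10)) mod 10 = 1.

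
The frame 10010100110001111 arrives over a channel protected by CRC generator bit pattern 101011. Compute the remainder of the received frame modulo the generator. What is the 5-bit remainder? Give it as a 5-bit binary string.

Modulo-2 division of 10010100110001111 by 101011:
  pos 0: 100101 XOR 101011 = 001110
  pos 2: 111000 XOR 101011 = 010011
  pos 3: 100111 XOR 101011 = 001100
  pos 5: 110010 XOR 101011 = 011001
  pos 6: 110010 XOR 101011 = 011001
  pos 7: 110010 XOR 101011 = 011001
  pos 8: 110011 XOR 101011 = 011000
  pos 9: 110001 XOR 101011 = 011010
  pos 10: 110101 XOR 101011 = 011110
  pos 11: 111101 XOR 101011 = 010110
Remainder = 10110 (nonzero — an error is detected).

10110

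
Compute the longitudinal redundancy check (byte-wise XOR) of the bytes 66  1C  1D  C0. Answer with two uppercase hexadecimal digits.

XOR the bytes together:
  start with 0x66
  0x66 ⊕ 0x1C = 0x7A
  0x7A ⊕ 0x1D = 0x67
  0x67 ⊕ 0xC0 = 0xA7

A7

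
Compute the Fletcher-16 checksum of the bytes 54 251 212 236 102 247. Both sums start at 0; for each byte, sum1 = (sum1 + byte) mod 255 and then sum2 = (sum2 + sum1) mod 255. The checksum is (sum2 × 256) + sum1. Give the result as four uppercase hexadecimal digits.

1052

Running sums (mod 255):
  after byte 0 (54): sum1=54, sum2=54
  after byte 1 (251): sum1=50, sum2=104
  after byte 2 (212): sum1=7, sum2=111
  after byte 3 (236): sum1=243, sum2=99
  after byte 4 (102): sum1=90, sum2=189
  after byte 5 (247): sum1=82, sum2=16
Checksum = sum2·256 + sum1 = 16·256 + 82 = 4178 = 0x1052.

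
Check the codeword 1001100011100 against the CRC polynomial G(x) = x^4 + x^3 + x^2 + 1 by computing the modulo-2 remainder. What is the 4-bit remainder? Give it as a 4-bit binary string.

Modulo-2 division of 1001100011100 by 11101:
  pos 0: 10011 XOR 11101 = 01110
  pos 1: 11100 XOR 11101 = 00001
  pos 5: 10011 XOR 11101 = 01110
  pos 6: 11101 XOR 11101 = 00000
Remainder = 0000 (zero — the frame passes the CRC check).

0000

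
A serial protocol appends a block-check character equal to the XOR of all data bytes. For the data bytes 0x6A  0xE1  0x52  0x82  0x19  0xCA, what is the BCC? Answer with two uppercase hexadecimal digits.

XOR the bytes together:
  start with 0x6A
  0x6A ⊕ 0xE1 = 0x8B
  0x8B ⊕ 0x52 = 0xD9
  0xD9 ⊕ 0x82 = 0x5B
  0x5B ⊕ 0x19 = 0x42
  0x42 ⊕ 0xCA = 0x88

88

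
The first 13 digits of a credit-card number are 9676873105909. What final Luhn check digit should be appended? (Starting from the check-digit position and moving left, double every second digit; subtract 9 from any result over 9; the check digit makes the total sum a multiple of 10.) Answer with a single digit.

Partial digits right→left: 9 0 9 5 0 1 3 7 8 6 7 6 9
Double every second digit counting from the check-digit position (so the 1st, 3rd, 5th, ... of the partial from the right).
  doubled (with −9 where >9): 9 9 0 6 7 5 9 → sum 45
  kept as-is: 0 5 1 7 6 6 → sum 25
Total = 45 + 25 = 70.
Check digit = (10 − (70 mod 10)) mod 10 = 0.

0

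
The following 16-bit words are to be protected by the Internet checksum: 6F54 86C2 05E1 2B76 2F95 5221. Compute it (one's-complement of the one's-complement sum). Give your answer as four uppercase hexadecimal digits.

One's-complement addition (fold any carry out of bit 15 back into bit 0):
  0x6F54 + 0x86C2 = 0x0F616
  0xF616 + 0x05E1 = 0x0FBF7
  0xFBF7 + 0x2B76 = 0x1276D → wrap carry → 0x276E
  0x276E + 0x2F95 = 0x05703
  0x5703 + 0x5221 = 0x0A924
One's-complement sum = 0xA924.
Checksum = ~0xA924 & 0xFFFF = 0x56DB.

56DB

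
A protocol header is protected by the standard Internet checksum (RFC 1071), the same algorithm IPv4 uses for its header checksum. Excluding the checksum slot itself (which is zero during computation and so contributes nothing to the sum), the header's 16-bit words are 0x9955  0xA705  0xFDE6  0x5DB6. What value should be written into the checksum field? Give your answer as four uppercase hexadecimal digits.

One's-complement addition (fold any carry out of bit 15 back into bit 0):
  0x9955 + 0xA705 = 0x1405A → wrap carry → 0x405B
  0x405B + 0xFDE6 = 0x13E41 → wrap carry → 0x3E42
  0x3E42 + 0x5DB6 = 0x09BF8
One's-complement sum = 0x9BF8.
Checksum = ~0x9BF8 & 0xFFFF = 0x6407.

6407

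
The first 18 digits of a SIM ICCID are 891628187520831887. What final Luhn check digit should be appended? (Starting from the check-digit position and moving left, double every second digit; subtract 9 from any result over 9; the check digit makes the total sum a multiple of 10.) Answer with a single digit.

Partial digits right→left: 7 8 8 1 3 8 0 2 5 7 8 1 8 2 6 1 9 8
Double every second digit counting from the check-digit position (so the 1st, 3rd, 5th, ... of the partial from the right).
  doubled (with −9 where >9): 5 7 6 0 1 7 7 3 9 → sum 45
  kept as-is: 8 1 8 2 7 1 2 1 8 → sum 38
Total = 45 + 38 = 83.
Check digit = (10 − (83 mod 10)) mod 10 = 7.

7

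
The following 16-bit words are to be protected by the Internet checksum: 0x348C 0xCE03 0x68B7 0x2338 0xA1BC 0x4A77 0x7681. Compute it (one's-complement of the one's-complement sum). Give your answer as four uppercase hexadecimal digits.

0ECB

One's-complement addition (fold any carry out of bit 15 back into bit 0):
  0x348C + 0xCE03 = 0x1028F → wrap carry → 0x0290
  0x0290 + 0x68B7 = 0x06B47
  0x6B47 + 0x2338 = 0x08E7F
  0x8E7F + 0xA1BC = 0x1303B → wrap carry → 0x303C
  0x303C + 0x4A77 = 0x07AB3
  0x7AB3 + 0x7681 = 0x0F134
One's-complement sum = 0xF134.
Checksum = ~0xF134 & 0xFFFF = 0x0ECB.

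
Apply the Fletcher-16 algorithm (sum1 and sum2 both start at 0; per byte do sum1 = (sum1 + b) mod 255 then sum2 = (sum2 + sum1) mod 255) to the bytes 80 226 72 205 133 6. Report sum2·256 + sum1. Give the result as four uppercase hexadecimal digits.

EBD4

Running sums (mod 255):
  after byte 0 (80): sum1=80, sum2=80
  after byte 1 (226): sum1=51, sum2=131
  after byte 2 (72): sum1=123, sum2=254
  after byte 3 (205): sum1=73, sum2=72
  after byte 4 (133): sum1=206, sum2=23
  after byte 5 (6): sum1=212, sum2=235
Checksum = sum2·256 + sum1 = 235·256 + 212 = 60372 = 0xEBD4.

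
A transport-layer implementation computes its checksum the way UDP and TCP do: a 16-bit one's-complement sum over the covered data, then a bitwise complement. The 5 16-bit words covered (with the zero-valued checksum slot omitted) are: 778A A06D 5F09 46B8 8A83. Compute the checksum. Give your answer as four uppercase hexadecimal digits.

One's-complement addition (fold any carry out of bit 15 back into bit 0):
  0x778A + 0xA06D = 0x117F7 → wrap carry → 0x17F8
  0x17F8 + 0x5F09 = 0x07701
  0x7701 + 0x46B8 = 0x0BDB9
  0xBDB9 + 0x8A83 = 0x1483C → wrap carry → 0x483D
One's-complement sum = 0x483D.
Checksum = ~0x483D & 0xFFFF = 0xB7C2.

B7C2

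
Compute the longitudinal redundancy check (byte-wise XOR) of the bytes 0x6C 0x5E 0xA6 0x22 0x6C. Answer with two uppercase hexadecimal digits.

DA

XOR the bytes together:
  start with 0x6C
  0x6C ⊕ 0x5E = 0x32
  0x32 ⊕ 0xA6 = 0x94
  0x94 ⊕ 0x22 = 0xB6
  0xB6 ⊕ 0x6C = 0xDA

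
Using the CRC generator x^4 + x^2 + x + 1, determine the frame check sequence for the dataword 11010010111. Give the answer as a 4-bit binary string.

1101

Append 4 zeros: 110100101110000. Divide by 10111 (XOR where the leading bit is 1):
  pos 0: 11010 XOR 10111 = 01101
  pos 1: 11010 XOR 10111 = 01101
  pos 2: 11011 XOR 10111 = 01100
  pos 3: 11000 XOR 10111 = 01111
  pos 4: 11111 XOR 10111 = 01000
  pos 5: 10001 XOR 10111 = 00110
  pos 7: 11010 XOR 10111 = 01101
  pos 8: 11010 XOR 10111 = 01101
  pos 9: 11010 XOR 10111 = 01101
  pos 10: 11010 XOR 10111 = 01101
Remainder (last 4 bits) = 1101. This is the CRC / FCS.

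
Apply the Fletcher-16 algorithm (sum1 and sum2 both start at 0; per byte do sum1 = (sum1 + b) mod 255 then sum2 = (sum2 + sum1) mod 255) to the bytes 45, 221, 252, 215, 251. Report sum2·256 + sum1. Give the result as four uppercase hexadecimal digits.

Running sums (mod 255):
  after byte 0 (45): sum1=45, sum2=45
  after byte 1 (221): sum1=11, sum2=56
  after byte 2 (252): sum1=8, sum2=64
  after byte 3 (215): sum1=223, sum2=32
  after byte 4 (251): sum1=219, sum2=251
Checksum = sum2·256 + sum1 = 251·256 + 219 = 64475 = 0xFBDB.

FBDB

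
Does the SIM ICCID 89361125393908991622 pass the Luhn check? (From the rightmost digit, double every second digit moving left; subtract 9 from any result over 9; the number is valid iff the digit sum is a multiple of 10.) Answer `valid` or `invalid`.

From the right, keep odd positions and double even positions (subtract 9 from any doubled value over 9):
  doubled (positions 2,4,...): 4 2 9 0 6 6 4 2 6 7 → sum 46
  kept (positions 1,3,...): 2 6 9 8 9 9 5 1 6 9 → sum 64
Total = 110.
110 mod 10 = 0, so the number is valid.

valid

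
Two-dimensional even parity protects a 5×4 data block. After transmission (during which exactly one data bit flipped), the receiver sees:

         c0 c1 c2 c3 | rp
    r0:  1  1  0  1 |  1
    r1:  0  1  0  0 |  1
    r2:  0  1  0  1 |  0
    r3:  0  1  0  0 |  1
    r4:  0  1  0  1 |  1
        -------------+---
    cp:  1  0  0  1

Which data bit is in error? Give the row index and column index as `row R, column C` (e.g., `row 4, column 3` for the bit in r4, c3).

Recompute each row's even parity and compare to rp:
  r0: data parity 1, sent rp 1 → ok
  r1: data parity 1, sent rp 1 → ok
  r2: data parity 0, sent rp 0 → ok
  r3: data parity 1, sent rp 1 → ok
  r4: data parity 0, sent rp 1 → mismatch
Recompute each column's even parity and compare to cp:
  c0: data parity 1, sent cp 1 → ok
  c1: data parity 1, sent cp 0 → mismatch
  c2: data parity 0, sent cp 0 → ok
  c3: data parity 1, sent cp 1 → ok
Exactly one row (r4) and one column (c1) fail → the flipped bit is at their intersection.

row 4, column 1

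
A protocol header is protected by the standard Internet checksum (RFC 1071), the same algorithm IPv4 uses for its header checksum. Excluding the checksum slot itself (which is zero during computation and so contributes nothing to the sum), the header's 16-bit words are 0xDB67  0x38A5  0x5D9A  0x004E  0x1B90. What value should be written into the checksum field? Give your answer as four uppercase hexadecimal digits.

One's-complement addition (fold any carry out of bit 15 back into bit 0):
  0xDB67 + 0x38A5 = 0x1140C → wrap carry → 0x140D
  0x140D + 0x5D9A = 0x071A7
  0x71A7 + 0x004E = 0x071F5
  0x71F5 + 0x1B90 = 0x08D85
One's-complement sum = 0x8D85.
Checksum = ~0x8D85 & 0xFFFF = 0x727A.

727A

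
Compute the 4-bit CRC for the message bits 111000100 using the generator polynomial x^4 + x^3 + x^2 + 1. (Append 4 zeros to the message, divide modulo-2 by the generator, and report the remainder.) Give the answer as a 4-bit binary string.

1100

Append 4 zeros: 1110001000000. Divide by 11101 (XOR where the leading bit is 1):
  pos 0: 11100 XOR 11101 = 00001
  pos 4: 10100 XOR 11101 = 01001
  pos 5: 10010 XOR 11101 = 01111
  pos 6: 11110 XOR 11101 = 00011
Remainder (last 4 bits) = 1100. This is the CRC / FCS.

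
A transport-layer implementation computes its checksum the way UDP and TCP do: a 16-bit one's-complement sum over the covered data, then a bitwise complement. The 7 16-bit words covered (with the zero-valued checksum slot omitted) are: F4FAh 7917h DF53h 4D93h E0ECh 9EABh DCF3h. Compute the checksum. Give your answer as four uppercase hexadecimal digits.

087A

One's-complement addition (fold any carry out of bit 15 back into bit 0):
  0xF4FA + 0x7917 = 0x16E11 → wrap carry → 0x6E12
  0x6E12 + 0xDF53 = 0x14D65 → wrap carry → 0x4D66
  0x4D66 + 0x4D93 = 0x09AF9
  0x9AF9 + 0xE0EC = 0x17BE5 → wrap carry → 0x7BE6
  0x7BE6 + 0x9EAB = 0x11A91 → wrap carry → 0x1A92
  0x1A92 + 0xDCF3 = 0x0F785
One's-complement sum = 0xF785.
Checksum = ~0xF785 & 0xFFFF = 0x087A.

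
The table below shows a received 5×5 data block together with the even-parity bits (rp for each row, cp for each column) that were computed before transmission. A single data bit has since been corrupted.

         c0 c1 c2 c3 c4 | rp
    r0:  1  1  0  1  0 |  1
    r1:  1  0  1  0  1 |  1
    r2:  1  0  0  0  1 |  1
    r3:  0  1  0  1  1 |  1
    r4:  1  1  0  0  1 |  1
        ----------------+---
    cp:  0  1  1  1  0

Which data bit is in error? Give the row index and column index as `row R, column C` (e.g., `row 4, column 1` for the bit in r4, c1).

row 2, column 3

Recompute each row's even parity and compare to rp:
  r0: data parity 1, sent rp 1 → ok
  r1: data parity 1, sent rp 1 → ok
  r2: data parity 0, sent rp 1 → mismatch
  r3: data parity 1, sent rp 1 → ok
  r4: data parity 1, sent rp 1 → ok
Recompute each column's even parity and compare to cp:
  c0: data parity 0, sent cp 0 → ok
  c1: data parity 1, sent cp 1 → ok
  c2: data parity 1, sent cp 1 → ok
  c3: data parity 0, sent cp 1 → mismatch
  c4: data parity 0, sent cp 0 → ok
Exactly one row (r2) and one column (c3) fail → the flipped bit is at their intersection.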